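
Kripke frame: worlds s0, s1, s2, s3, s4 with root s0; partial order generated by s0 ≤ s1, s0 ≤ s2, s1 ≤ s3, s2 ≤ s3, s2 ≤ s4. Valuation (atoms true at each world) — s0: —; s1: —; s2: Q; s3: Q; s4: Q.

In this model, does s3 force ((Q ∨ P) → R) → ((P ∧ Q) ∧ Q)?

s3 ⊩ ((Q ∨ P) → R) → ((P ∧ Q) ∧ Q) vacuously: no world accessible from s3 forces the antecedent (Q ∨ P) → R.

Yes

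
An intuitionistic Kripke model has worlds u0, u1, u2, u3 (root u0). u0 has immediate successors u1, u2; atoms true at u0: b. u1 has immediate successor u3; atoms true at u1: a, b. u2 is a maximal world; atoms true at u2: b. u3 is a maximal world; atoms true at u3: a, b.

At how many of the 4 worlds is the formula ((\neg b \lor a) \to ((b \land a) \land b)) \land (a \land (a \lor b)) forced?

u0: does not force it — u0 \nVdash ((\neg b \lor a) \to ((b \land a) \land b)) \land (a \land (a \lor b)) since u0 fails a \land (a \lor b).
u1: forces it.
u2: does not force it — u2 \nVdash ((\neg b \lor a) \to ((b \land a) \land b)) \land (a \land (a \lor b)) since u2 fails a \land (a \lor b).
u3: forces it.
Worlds forcing the formula: {u1, u3}.

2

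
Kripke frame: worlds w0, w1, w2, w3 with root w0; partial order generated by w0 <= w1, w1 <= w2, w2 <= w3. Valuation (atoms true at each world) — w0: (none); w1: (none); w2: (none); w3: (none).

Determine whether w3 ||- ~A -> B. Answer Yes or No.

No

w3 ||-/- ~A -> B: already at w3 itself, w3 ||- ~A but w3 ||-/- B.
w3 lacks atom B, so w3 ||-/- B.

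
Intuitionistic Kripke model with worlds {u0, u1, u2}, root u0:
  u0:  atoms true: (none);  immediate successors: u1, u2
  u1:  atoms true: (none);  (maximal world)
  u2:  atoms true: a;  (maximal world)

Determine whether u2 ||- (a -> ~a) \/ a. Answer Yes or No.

Yes

u2 ||- (a -> ~a) \/ a via the disjunct a.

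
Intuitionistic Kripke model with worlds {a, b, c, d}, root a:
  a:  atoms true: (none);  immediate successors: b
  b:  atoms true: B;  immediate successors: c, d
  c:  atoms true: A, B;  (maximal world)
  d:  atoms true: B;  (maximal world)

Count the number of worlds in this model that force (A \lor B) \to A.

1

a: does not force it — a \nVdash (A \lor B) \to A: at the accessible world b, b \Vdash A \lor B but b \nVdash A.
b: does not force it.
c: forces it.
d: does not force it.
Worlds forcing the formula: {c}.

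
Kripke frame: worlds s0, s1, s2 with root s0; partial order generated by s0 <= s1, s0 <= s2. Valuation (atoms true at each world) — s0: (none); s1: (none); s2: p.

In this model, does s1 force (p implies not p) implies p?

s1 does not force (p implies not p) implies p: already at s1 itself, s1 forces p implies not p but s1 does not force p.
s1 lacks atom p, so s1 does not force p.

No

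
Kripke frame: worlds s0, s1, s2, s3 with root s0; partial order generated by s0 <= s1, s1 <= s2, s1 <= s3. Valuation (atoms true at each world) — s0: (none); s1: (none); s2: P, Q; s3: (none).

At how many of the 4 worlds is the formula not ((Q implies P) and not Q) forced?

s0: does not force it — s0 does not force not ((Q implies P) and not Q) since s3 is accessible from s0 and s3 forces (Q implies P) and not Q.
s1: does not force it.
s2: forces it.
s3: does not force it.
Worlds forcing the formula: {s2}.

1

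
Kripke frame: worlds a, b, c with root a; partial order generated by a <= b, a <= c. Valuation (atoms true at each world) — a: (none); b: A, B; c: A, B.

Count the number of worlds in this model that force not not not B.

0

a: does not force it — a does not force not not not B since a is accessible from a and a forces not not B.
b: does not force it — b does not force not not not B since b is accessible from b and b forces not not B.
c: does not force it.
Worlds forcing the formula: { }.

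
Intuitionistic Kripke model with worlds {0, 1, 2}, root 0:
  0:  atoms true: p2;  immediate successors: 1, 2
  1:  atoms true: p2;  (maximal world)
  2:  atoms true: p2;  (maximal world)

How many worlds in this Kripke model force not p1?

0: forces it.
1: forces it.
2: forces it.
Worlds forcing the formula: {0, 1, 2}.

3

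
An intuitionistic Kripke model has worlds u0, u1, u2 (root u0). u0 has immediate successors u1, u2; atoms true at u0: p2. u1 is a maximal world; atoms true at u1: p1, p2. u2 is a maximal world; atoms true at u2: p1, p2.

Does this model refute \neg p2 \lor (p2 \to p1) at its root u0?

u0 \nVdash \neg p2 \lor (p2 \to p1): neither disjunct is forced at u0.
u0 \nVdash \neg p2 since u0 is accessible from u0 and u0 \Vdash p2.
So the root u0 does not force \neg p2 \lor (p2 \to p1); the model is a countermodel.

Yes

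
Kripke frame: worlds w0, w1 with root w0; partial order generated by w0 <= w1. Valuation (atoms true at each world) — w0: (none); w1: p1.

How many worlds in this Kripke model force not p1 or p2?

w0: does not force it — w0 does not force not p1 or p2: neither disjunct is forced at w0.
w1: does not force it — w1 does not force not p1 or p2: neither disjunct is forced at w1.
Worlds forcing the formula: { }.

0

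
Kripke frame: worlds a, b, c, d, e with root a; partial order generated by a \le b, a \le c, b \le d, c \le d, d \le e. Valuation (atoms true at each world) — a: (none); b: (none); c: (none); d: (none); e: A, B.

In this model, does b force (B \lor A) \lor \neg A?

No

b \nVdash (B \lor A) \lor \neg A: neither disjunct is forced at b.
b \nVdash B \lor A: neither disjunct is forced at b.
b lacks atom B, so b \nVdash B.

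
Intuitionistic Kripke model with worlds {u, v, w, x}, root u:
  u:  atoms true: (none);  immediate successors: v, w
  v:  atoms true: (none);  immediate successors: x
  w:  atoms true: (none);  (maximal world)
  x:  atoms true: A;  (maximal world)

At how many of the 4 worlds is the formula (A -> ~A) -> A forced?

2

u: does not force it — u ||-/- (A -> ~A) -> A: at the accessible world w, w ||- A -> ~A but w ||-/- A.
v: forces it.
w: does not force it — w ||-/- (A -> ~A) -> A: already at w itself, w ||- A -> ~A but w ||-/- A.
x: forces it.
Worlds forcing the formula: {v, x}.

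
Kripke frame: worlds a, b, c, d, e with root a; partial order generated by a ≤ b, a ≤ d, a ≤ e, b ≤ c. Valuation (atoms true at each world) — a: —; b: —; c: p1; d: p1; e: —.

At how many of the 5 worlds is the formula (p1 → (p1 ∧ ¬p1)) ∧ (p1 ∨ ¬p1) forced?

a: does not force it — a ⊮ (p1 → (p1 ∧ ¬p1)) ∧ (p1 ∨ ¬p1) since a fails p1 → (p1 ∧ ¬p1).
b: does not force it — b ⊮ (p1 → (p1 ∧ ¬p1)) ∧ (p1 ∨ ¬p1) since b fails p1 → (p1 ∧ ¬p1).
c: does not force it — c ⊮ (p1 → (p1 ∧ ¬p1)) ∧ (p1 ∨ ¬p1) since c fails p1 → (p1 ∧ ¬p1).
d: does not force it.
e: forces it.
Worlds forcing the formula: {e}.

1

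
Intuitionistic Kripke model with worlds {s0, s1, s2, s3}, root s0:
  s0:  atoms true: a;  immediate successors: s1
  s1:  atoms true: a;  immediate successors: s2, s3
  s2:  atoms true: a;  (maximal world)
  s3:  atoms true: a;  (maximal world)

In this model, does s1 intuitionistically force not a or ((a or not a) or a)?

s1 forces not a or ((a or not a) or a) via the disjunct (a or not a) or a.

Yes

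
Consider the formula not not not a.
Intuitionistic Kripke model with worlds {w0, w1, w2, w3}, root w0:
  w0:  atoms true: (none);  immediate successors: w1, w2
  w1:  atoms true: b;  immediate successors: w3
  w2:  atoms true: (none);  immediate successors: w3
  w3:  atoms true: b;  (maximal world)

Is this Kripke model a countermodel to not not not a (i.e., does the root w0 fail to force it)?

No

w0 forces not not not a: no world accessible from w0 forces not not a.
So the root w0 forces not not not a; the model is not a countermodel.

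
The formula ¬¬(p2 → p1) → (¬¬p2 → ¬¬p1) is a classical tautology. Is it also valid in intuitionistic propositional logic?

Yes

This is the distribution of double negation over implication, which is intuitionistically derivable.
Assume ¬¬(p2 → p1) and ¬¬p2; suppose ¬p1. Then p2 → p1 would give ¬p2 (by contraposition), contradicting ¬¬p2; so ¬(p2 → p1), contradicting ¬¬(p2 → p1). Hence ¬¬p1.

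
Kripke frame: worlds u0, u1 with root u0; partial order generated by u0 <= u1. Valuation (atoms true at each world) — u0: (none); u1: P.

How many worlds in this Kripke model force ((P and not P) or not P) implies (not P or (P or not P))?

2

u0: forces it.
u1: forces it.
Worlds forcing the formula: {u0, u1}.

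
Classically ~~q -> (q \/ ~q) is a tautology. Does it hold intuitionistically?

No

This is a variant of double-negation elimination (deriving excluded middle from double negation), which is not intuitionistically valid.
A Kripke countermodel: worlds a, b; order generated by a <= b; atoms true at each world — a:{}; b:{q}.
a ||-/- ~~q -> (q \/ ~q): already at a itself, a ||- ~~q but a ||-/- q \/ ~q.
a ||-/- q \/ ~q: neither disjunct is forced at a.
a lacks atom q, so a ||-/- q.
So the root a does not force the formula.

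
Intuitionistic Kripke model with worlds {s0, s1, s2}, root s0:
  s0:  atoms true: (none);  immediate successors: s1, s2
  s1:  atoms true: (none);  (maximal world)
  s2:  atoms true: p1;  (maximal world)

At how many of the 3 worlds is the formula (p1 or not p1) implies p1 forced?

1

s0: does not force it — s0 does not force (p1 or not p1) implies p1: at the accessible world s1, s1 forces p1 or not p1 but s1 does not force p1.
s1: does not force it — s1 does not force (p1 or not p1) implies p1: already at s1 itself, s1 forces p1 or not p1 but s1 does not force p1.
s2: forces it.
Worlds forcing the formula: {s2}.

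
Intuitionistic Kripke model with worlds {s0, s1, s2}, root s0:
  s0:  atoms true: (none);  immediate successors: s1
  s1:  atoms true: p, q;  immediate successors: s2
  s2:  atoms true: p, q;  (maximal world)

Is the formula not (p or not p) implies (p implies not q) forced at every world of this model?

Yes

s0 forces not (p or not p) implies (p implies not q) vacuously: no world accessible from s0 forces the antecedent not (p or not p).
Since the root s0 forces not (p or not p) implies (p implies not q) and forcing is persistent (monotone upward), every world forces it.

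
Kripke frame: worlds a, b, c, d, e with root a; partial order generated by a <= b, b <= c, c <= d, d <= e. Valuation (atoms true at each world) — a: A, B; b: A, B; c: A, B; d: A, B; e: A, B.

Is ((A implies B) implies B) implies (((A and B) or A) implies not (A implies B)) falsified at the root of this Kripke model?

a does not force ((A implies B) implies B) implies (((A and B) or A) implies not (A implies B)): already at a itself, a forces (A implies B) implies B but a does not force ((A and B) or A) implies not (A implies B).
a does not force ((A and B) or A) implies not (A implies B): already at a itself, a forces (A and B) or A but a does not force not (A implies B).
a does not force not (A implies B) since a is accessible from a and a forces A implies B.
So the root a does not force ((A implies B) implies B) implies (((A and B) or A) implies not (A implies B)); the model is a countermodel.

Yes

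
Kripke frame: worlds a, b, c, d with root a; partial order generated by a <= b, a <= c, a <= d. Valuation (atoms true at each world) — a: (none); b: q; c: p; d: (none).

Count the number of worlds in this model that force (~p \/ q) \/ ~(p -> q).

3

a: does not force it — a ||-/- (~p \/ q) \/ ~(p -> q): neither disjunct is forced at a.
b: forces it.
c: forces it.
d: forces it.
Worlds forcing the formula: {b, c, d}.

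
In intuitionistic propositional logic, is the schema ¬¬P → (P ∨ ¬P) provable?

This is a variant of double-negation elimination (deriving excluded middle from double negation), which is not intuitionistically valid.
A Kripke countermodel: worlds u0, u1; order generated by u0 ≤ u1; atoms true at each world — u0:{}; u1:{P}.
u0 ⊮ ¬¬P → (P ∨ ¬P): already at u0 itself, u0 ⊩ ¬¬P but u0 ⊮ P ∨ ¬P.
u0 ⊮ P ∨ ¬P: neither disjunct is forced at u0.
u0 lacks atom P, so u0 ⊮ P.
So the root u0 does not force the formula.

No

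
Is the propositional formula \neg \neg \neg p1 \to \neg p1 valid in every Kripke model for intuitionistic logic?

This is triple-negation reduction, which is intuitionistically derivable.
Assume \neg \neg \neg p1 and suppose p1. Then \neg \neg p1 (double-negation introduction), contradicting \neg \neg \neg p1. So \neg p1.

Yes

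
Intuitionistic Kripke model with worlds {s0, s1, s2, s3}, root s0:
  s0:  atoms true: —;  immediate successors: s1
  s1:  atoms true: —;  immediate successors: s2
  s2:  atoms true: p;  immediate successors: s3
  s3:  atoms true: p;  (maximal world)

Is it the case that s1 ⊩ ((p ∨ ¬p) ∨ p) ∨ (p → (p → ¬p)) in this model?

No

s1 ⊮ ((p ∨ ¬p) ∨ p) ∨ (p → (p → ¬p)): neither disjunct is forced at s1.
s1 ⊮ (p ∨ ¬p) ∨ p: neither disjunct is forced at s1.
s1 ⊮ p ∨ ¬p: neither disjunct is forced at s1.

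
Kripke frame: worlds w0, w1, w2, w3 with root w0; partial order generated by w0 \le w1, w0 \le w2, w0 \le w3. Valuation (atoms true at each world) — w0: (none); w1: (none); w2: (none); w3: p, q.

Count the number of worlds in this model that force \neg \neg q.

1

w0: does not force it — w0 \nVdash \neg \neg q since w1 is accessible from w0 and w1 \Vdash \neg q.
w1: does not force it.
w2: does not force it.
w3: forces it.
Worlds forcing the formula: {w3}.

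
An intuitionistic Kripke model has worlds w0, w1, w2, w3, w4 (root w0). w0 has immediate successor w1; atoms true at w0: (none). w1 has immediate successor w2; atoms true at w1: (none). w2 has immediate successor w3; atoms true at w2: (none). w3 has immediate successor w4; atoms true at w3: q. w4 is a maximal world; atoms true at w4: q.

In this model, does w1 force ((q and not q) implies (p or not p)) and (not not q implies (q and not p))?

No

w1 does not force ((q and not q) implies (p or not p)) and (not not q implies (q and not p)) since w1 fails not not q implies (q and not p).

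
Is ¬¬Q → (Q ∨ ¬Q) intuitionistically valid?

No

This is a variant of double-negation elimination (deriving excluded middle from double negation), which is not intuitionistically valid.
A Kripke countermodel: worlds u, v; order generated by u ≤ v; atoms true at each world — u:{}; v:{Q}.
u ⊮ ¬¬Q → (Q ∨ ¬Q): already at u itself, u ⊩ ¬¬Q but u ⊮ Q ∨ ¬Q.
u ⊮ Q ∨ ¬Q: neither disjunct is forced at u.
u lacks atom Q, so u ⊮ Q.
So the root u does not force the formula.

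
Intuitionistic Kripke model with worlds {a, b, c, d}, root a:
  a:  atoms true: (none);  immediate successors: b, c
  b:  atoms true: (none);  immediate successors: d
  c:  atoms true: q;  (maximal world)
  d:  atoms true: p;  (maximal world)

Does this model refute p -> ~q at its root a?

No

a ||- p -> ~q: every world accessible from a that forces p (namely d) also forces ~q.
So the root a forces p -> ~q; the model is not a countermodel.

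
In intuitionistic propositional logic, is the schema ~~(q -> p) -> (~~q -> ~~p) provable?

This is the distribution of double negation over implication, which is intuitionistically derivable.
Assume ~~(q -> p) and ~~q; suppose ~p. Then q -> p would give ~q (by contraposition), contradicting ~~q; so ~(q -> p), contradicting ~~(q -> p). Hence ~~p.

Yes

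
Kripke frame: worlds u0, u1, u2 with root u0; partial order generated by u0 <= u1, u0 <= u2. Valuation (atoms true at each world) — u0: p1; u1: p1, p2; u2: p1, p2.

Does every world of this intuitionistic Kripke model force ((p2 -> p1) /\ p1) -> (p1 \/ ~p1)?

u0 ||- ((p2 -> p1) /\ p1) -> (p1 \/ ~p1): every world accessible from u0 that forces (p2 -> p1) /\ p1 (namely u0, u1, u2) also forces p1 \/ ~p1.
Since the root u0 forces ((p2 -> p1) /\ p1) -> (p1 \/ ~p1) and forcing is persistent (monotone upward), every world forces it.

Yes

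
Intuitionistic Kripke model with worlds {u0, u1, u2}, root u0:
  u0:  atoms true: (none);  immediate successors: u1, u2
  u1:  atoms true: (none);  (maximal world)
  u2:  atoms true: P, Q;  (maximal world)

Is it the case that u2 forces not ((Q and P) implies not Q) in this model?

Yes

u2 forces not ((Q and P) implies not Q): no world accessible from u2 forces (Q and P) implies not Q.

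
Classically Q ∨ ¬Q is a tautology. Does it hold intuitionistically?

No

This is the law of excluded middle, which is not intuitionistically valid.
A Kripke countermodel: worlds w0, w1; order generated by w0 ≤ w1; atoms true at each world — w0:{}; w1:{Q}.
w0 ⊮ Q ∨ ¬Q: neither disjunct is forced at w0.
w0 lacks atom Q, so w0 ⊮ Q.
So the root w0 does not force the formula.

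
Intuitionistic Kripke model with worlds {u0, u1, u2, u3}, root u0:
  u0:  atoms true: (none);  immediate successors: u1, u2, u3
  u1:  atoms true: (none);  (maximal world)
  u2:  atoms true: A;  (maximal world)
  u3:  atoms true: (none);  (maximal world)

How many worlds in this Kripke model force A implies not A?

2

u0: does not force it — u0 does not force A implies not A: at the accessible world u2, u2 forces A but u2 does not force not A.
u1: forces it.
u2: does not force it — u2 does not force A implies not A: already at u2 itself, u2 forces A but u2 does not force not A.
u3: forces it.
Worlds forcing the formula: {u1, u3}.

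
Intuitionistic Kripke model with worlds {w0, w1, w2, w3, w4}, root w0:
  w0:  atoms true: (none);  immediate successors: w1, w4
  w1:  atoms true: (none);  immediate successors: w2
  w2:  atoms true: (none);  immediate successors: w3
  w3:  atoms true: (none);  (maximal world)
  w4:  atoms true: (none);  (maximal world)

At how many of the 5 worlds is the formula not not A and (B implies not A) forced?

w0: does not force it — w0 does not force not not A and (B implies not A) since w0 fails not not A.
w1: does not force it — w1 does not force not not A and (B implies not A) since w1 fails not not A.
w2: does not force it.
w3: does not force it.
w4: does not force it.
Worlds forcing the formula: { }.

0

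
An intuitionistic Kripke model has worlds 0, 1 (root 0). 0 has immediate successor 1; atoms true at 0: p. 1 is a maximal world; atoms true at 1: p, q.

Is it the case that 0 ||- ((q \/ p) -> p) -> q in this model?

No

0 ||-/- ((q \/ p) -> p) -> q: already at 0 itself, 0 ||- (q \/ p) -> p but 0 ||-/- q.
0 lacks atom q, so 0 ||-/- q.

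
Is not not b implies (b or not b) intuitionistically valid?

No

This is a variant of double-negation elimination (deriving excluded middle from double negation), which is not intuitionistically valid.
A Kripke countermodel: worlds u0, u1; order generated by u0 <= u1; atoms true at each world — u0:{}; u1:{b}.
u0 does not force not not b implies (b or not b): already at u0 itself, u0 forces not not b but u0 does not force b or not b.
u0 does not force b or not b: neither disjunct is forced at u0.
u0 lacks atom b, so u0 does not force b.
So the root u0 does not force the formula.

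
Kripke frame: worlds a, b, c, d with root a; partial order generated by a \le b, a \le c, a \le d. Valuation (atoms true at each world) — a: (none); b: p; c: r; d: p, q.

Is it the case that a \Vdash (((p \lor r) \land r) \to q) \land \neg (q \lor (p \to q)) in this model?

No

a \nVdash (((p \lor r) \land r) \to q) \land \neg (q \lor (p \to q)) since a fails ((p \lor r) \land r) \to q.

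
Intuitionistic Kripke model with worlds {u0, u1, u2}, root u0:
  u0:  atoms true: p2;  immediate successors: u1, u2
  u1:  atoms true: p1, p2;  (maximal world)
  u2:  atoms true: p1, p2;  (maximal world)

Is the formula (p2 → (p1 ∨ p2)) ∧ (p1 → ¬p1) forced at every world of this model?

Not every world: u0 ⊮ (p2 → (p1 ∨ p2)) ∧ (p1 → ¬p1).
u0 ⊮ (p2 → (p1 ∨ p2)) ∧ (p1 → ¬p1) since u0 fails p1 → ¬p1.

No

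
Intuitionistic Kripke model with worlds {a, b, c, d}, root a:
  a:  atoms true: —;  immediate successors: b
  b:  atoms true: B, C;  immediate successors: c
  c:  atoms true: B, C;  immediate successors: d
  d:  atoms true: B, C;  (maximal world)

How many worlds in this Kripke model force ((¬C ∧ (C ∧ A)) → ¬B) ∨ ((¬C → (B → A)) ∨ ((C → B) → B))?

4

a: forces it.
b: forces it.
c: forces it.
d: forces it.
Worlds forcing the formula: {a, b, c, d}.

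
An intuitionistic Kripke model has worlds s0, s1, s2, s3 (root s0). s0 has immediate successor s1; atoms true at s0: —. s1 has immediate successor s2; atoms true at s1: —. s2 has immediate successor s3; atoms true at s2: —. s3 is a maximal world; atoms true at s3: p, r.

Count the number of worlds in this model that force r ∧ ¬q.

s0: does not force it — s0 ⊮ r ∧ ¬q since s0 fails r.
s1: does not force it.
s2: does not force it.
s3: forces it.
Worlds forcing the formula: {s3}.

1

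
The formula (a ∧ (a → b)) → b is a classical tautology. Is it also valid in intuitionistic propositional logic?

Yes

This is modus ponens in implicational form, which is intuitionistically derivable.
If a world forces a and a → b, then applying the implication at that world (which is accessible from itself) gives b.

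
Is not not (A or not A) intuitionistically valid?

This is the double negation of excluded middle, which is intuitionistically derivable.
Assuming not (A or not A): from A we'd get A or not A, so not A; but then A or not A again — contradiction. Hence not not (A or not A).

Yes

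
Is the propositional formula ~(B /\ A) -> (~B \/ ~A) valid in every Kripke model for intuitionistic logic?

No

This is the constructively invalid direction of De Morgan's law for conjunction, which is not intuitionistically valid.
A Kripke countermodel: worlds a, b, c; order generated by a <= b, a <= c; atoms true at each world — a:{}; b:{B}; c:{A}.
a ||-/- ~(B /\ A) -> (~B \/ ~A): already at a itself, a ||- ~(B /\ A) but a ||-/- ~B \/ ~A.
a ||-/- ~B \/ ~A: neither disjunct is forced at a.
a ||-/- ~B since b is accessible from a and b ||- B.
So the root a does not force the formula.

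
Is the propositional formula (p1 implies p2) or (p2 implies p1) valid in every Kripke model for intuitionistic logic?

This is the Gödel–Dummett linearity axiom, which is not intuitionistically valid.
A Kripke countermodel: worlds u0, u1, u2; order generated by u0 <= u1, u0 <= u2; atoms true at each world — u0:{}; u1:{p1}; u2:{p2}.
u0 does not force (p1 implies p2) or (p2 implies p1): neither disjunct is forced at u0.
u0 does not force p1 implies p2: at the accessible world u1, u1 forces p1 but u1 does not force p2.
u1 lacks atom p2, so u1 does not force p2.
So the root u0 does not force the formula.

No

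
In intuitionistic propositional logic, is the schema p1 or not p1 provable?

This is the law of excluded middle, which is not intuitionistically valid.
A Kripke countermodel: worlds w0, w1; order generated by w0 <= w1; atoms true at each world — w0:{}; w1:{p1}.
w0 does not force p1 or not p1: neither disjunct is forced at w0.
w0 lacks atom p1, so w0 does not force p1.
So the root w0 does not force the formula.

No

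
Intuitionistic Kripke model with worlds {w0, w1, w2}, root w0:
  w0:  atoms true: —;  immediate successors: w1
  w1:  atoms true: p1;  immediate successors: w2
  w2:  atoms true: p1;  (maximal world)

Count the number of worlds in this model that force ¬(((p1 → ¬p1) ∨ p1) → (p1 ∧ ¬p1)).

3

w0: forces it.
w1: forces it.
w2: forces it.
Worlds forcing the formula: {w0, w1, w2}.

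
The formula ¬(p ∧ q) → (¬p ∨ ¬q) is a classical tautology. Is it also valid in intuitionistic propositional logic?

No

This is the constructively invalid direction of De Morgan's law for conjunction, which is not intuitionistically valid.
A Kripke countermodel: worlds 0, 1, 2; order generated by 0 ≤ 1, 0 ≤ 2; atoms true at each world — 0:{}; 1:{p}; 2:{q}.
0 ⊮ ¬(p ∧ q) → (¬p ∨ ¬q): already at 0 itself, 0 ⊩ ¬(p ∧ q) but 0 ⊮ ¬p ∨ ¬q.
0 ⊮ ¬p ∨ ¬q: neither disjunct is forced at 0.
0 ⊮ ¬p since 1 is accessible from 0 and 1 ⊩ p.
So the root 0 does not force the formula.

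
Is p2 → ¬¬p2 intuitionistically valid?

This is double-negation introduction, which is intuitionistically derivable.
If a world forces p2 then every accessible world forces p2 (persistence), so none forces ¬p2; hence ¬¬p2.

Yes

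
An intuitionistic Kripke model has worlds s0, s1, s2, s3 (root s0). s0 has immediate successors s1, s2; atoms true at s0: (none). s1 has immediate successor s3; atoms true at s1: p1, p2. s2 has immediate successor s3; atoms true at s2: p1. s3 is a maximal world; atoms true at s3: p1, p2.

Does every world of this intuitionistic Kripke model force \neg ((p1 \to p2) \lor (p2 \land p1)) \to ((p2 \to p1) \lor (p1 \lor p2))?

s0 \Vdash \neg ((p1 \to p2) \lor (p2 \land p1)) \to ((p2 \to p1) \lor (p1 \lor p2)) vacuously: no world accessible from s0 forces the antecedent \neg ((p1 \to p2) \lor (p2 \land p1)).
Since the root s0 forces \neg ((p1 \to p2) \lor (p2 \land p1)) \to ((p2 \to p1) \lor (p1 \lor p2)) and forcing is persistent (monotone upward), every world forces it.

Yes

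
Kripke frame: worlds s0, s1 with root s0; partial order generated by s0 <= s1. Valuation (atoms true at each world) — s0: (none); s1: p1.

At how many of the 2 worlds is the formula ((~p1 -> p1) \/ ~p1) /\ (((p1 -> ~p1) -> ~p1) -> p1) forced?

s0: does not force it — s0 ||-/- ((~p1 -> p1) \/ ~p1) /\ (((p1 -> ~p1) -> ~p1) -> p1) since s0 fails ((p1 -> ~p1) -> ~p1) -> p1.
s1: forces it.
Worlds forcing the formula: {s1}.

1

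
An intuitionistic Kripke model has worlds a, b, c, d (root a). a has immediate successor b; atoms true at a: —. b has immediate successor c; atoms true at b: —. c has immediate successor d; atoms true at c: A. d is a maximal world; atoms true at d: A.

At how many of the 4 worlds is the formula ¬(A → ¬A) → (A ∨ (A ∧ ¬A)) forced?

2

a: does not force it — a ⊮ ¬(A → ¬A) → (A ∨ (A ∧ ¬A)): already at a itself, a ⊩ ¬(A → ¬A) but a ⊮ A ∨ (A ∧ ¬A).
b: does not force it — b ⊮ ¬(A → ¬A) → (A ∨ (A ∧ ¬A)): already at b itself, b ⊩ ¬(A → ¬A) but b ⊮ A ∨ (A ∧ ¬A).
c: forces it.
d: forces it.
Worlds forcing the formula: {c, d}.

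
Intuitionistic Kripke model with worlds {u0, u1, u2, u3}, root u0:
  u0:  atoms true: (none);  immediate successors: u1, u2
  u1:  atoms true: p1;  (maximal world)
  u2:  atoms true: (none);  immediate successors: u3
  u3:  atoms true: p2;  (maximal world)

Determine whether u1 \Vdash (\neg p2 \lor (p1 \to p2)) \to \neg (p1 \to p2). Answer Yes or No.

u1 \Vdash (\neg p2 \lor (p1 \to p2)) \to \neg (p1 \to p2): every world accessible from u1 that forces \neg p2 \lor (p1 \to p2) (namely u1) also forces \neg (p1 \to p2).

Yes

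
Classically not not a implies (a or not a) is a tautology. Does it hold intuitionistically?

This is a variant of double-negation elimination (deriving excluded middle from double negation), which is not intuitionistically valid.
A Kripke countermodel: worlds 0, 1; order generated by 0 <= 1; atoms true at each world — 0:{}; 1:{a}.
0 does not force not not a implies (a or not a): already at 0 itself, 0 forces not not a but 0 does not force a or not a.
0 does not force a or not a: neither disjunct is forced at 0.
0 lacks atom a, so 0 does not force a.
So the root 0 does not force the formula.

No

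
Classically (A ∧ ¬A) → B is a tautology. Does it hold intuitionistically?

Yes

This is an instance of ex falso quodlibet, which is intuitionistically derivable.
No world can force both A and ¬A, so the antecedent A ∧ ¬A is never forced and the implication holds vacuously at every world.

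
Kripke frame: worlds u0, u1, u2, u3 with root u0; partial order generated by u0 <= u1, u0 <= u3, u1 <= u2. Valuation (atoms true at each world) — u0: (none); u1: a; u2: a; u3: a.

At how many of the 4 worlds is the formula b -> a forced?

4

u0: forces it.
u1: forces it.
u2: forces it.
u3: forces it.
Worlds forcing the formula: {u0, u1, u2, u3}.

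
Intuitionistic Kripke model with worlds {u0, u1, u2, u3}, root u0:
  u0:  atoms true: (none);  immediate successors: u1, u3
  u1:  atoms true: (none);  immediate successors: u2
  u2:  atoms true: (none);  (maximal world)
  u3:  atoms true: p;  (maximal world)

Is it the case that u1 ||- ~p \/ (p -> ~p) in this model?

u1 ||- ~p \/ (p -> ~p) via the disjunct ~p.

Yes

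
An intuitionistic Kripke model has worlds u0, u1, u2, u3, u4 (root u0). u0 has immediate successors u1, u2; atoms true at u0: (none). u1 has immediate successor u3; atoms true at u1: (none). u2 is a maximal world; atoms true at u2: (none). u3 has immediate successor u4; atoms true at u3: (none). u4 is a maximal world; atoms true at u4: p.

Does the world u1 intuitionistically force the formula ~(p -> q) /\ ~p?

No

u1 ||-/- ~(p -> q) /\ ~p since u1 fails ~p.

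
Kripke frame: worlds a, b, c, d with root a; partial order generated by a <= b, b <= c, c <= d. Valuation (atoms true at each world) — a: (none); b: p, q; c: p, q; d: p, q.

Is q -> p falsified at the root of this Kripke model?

a ||- q -> p: every world accessible from a that forces q (namely b, c, d) also forces p.
So the root a forces q -> p; the model is not a countermodel.

No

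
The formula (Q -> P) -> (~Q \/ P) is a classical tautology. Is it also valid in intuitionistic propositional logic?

No

This is the material-implication-as-disjunction principle, which is not intuitionistically valid.
A Kripke countermodel: worlds w0, w1; order generated by w0 <= w1; atoms true at each world — w0:{}; w1:{P,Q}.
w0 ||-/- (Q -> P) -> (~Q \/ P): already at w0 itself, w0 ||- Q -> P but w0 ||-/- ~Q \/ P.
w0 ||-/- ~Q \/ P: neither disjunct is forced at w0.
w0 ||-/- ~Q since w1 is accessible from w0 and w1 ||- Q.
So the root w0 does not force the formula.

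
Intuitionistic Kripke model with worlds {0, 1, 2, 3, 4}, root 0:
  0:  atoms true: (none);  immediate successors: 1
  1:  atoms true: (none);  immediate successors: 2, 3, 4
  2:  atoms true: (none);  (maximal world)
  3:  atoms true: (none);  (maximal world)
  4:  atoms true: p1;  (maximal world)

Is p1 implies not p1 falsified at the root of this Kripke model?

Yes

0 does not force p1 implies not p1: at the accessible world 4, 4 forces p1 but 4 does not force not p1.
4 does not force not p1 since 4 is accessible from 4 and 4 forces p1.
So the root 0 does not force p1 implies not p1; the model is a countermodel.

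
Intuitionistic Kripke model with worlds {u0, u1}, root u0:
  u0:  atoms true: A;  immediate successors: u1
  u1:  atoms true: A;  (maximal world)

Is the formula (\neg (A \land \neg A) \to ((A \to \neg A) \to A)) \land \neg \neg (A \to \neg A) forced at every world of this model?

No

Not every world: u0 \nVdash (\neg (A \land \neg A) \to ((A \to \neg A) \to A)) \land \neg \neg (A \to \neg A).
u0 \nVdash (\neg (A \land \neg A) \to ((A \to \neg A) \to A)) \land \neg \neg (A \to \neg A) since u0 fails \neg \neg (A \to \neg A).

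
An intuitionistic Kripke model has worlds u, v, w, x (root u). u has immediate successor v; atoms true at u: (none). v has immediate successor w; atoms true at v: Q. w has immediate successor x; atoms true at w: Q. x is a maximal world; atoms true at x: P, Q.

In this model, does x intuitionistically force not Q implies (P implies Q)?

x forces not Q implies (P implies Q) vacuously: no world accessible from x forces the antecedent not Q.

Yes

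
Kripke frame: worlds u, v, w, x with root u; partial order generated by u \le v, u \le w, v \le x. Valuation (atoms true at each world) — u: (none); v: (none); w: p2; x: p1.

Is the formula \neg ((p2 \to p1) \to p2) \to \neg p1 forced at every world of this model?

No

Not every world: u \nVdash \neg ((p2 \to p1) \to p2) \to \neg p1.
u \nVdash \neg ((p2 \to p1) \to p2) \to \neg p1: at the accessible world v, v \Vdash \neg ((p2 \to p1) \to p2) but v \nVdash \neg p1.
v \nVdash \neg p1 since x is accessible from v and x \Vdash p1.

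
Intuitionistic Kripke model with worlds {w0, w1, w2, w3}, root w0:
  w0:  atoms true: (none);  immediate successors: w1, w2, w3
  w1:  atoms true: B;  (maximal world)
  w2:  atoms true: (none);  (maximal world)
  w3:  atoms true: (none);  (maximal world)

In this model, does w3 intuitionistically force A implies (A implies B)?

w3 forces A implies (A implies B) vacuously: no world accessible from w3 forces the antecedent A.

Yes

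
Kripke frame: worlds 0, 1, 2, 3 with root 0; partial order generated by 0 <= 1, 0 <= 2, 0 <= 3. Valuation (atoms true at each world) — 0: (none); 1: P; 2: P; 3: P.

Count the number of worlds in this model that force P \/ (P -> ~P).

3

0: does not force it — 0 ||-/- P \/ (P -> ~P): neither disjunct is forced at 0.
1: forces it.
2: forces it.
3: forces it.
Worlds forcing the formula: {1, 2, 3}.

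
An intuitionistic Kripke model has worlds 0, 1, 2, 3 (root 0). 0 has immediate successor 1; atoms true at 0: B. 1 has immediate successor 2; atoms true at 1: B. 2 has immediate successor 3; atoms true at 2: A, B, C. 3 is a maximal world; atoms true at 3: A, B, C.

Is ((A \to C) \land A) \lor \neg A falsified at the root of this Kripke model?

0 \nVdash ((A \to C) \land A) \lor \neg A: neither disjunct is forced at 0.
0 \nVdash (A \to C) \land A since 0 fails A.
So the root 0 does not force ((A \to C) \land A) \lor \neg A; the model is a countermodel.

Yes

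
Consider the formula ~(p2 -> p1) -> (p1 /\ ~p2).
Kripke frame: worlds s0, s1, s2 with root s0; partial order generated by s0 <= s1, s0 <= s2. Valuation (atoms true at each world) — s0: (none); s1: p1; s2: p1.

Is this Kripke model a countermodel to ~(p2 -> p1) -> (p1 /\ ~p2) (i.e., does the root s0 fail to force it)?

s0 ||- ~(p2 -> p1) -> (p1 /\ ~p2) vacuously: no world accessible from s0 forces the antecedent ~(p2 -> p1).
So the root s0 forces ~(p2 -> p1) -> (p1 /\ ~p2); the model is not a countermodel.

No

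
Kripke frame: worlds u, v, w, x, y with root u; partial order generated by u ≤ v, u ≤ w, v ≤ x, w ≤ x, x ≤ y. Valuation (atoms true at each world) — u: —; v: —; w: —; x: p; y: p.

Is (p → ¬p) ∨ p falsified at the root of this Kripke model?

Yes

u ⊮ (p → ¬p) ∨ p: neither disjunct is forced at u.
u ⊮ p → ¬p: at the accessible world x, x ⊩ p but x ⊮ ¬p.
x ⊮ ¬p since x is accessible from x and x ⊩ p.
So the root u does not force (p → ¬p) ∨ p; the model is a countermodel.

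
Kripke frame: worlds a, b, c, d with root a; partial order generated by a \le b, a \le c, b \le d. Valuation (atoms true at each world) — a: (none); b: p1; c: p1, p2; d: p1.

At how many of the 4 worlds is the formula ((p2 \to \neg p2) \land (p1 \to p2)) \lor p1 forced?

3

a: does not force it — a \nVdash ((p2 \to \neg p2) \land (p1 \to p2)) \lor p1: neither disjunct is forced at a.
b: forces it.
c: forces it.
d: forces it.
Worlds forcing the formula: {b, c, d}.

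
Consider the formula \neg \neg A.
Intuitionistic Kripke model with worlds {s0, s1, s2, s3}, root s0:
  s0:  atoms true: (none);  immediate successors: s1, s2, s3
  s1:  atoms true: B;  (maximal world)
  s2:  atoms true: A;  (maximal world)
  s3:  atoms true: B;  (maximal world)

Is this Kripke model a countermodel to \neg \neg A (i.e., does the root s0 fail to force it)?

Yes

s0 \nVdash \neg \neg A since s1 is accessible from s0 and s1 \Vdash \neg A.
s1 \Vdash \neg A: no world accessible from s1 forces A.
So the root s0 does not force \neg \neg A; the model is a countermodel.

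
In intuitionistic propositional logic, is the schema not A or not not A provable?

This is the weak law of excluded middle, which is not intuitionistically valid.
A Kripke countermodel: worlds s0, s1, s2; order generated by s0 <= s1, s0 <= s2; atoms true at each world — s0:{}; s1:{A}; s2:{}.
s0 does not force not A or not not A: neither disjunct is forced at s0.
s0 does not force not A since s1 is accessible from s0 and s1 forces A.
So the root s0 does not force the formula.

No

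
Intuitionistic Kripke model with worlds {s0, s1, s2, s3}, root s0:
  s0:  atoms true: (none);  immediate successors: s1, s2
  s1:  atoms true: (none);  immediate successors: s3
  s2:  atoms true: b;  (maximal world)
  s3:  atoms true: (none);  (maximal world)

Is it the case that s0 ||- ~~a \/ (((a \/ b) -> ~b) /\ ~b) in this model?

No

s0 ||-/- ~~a \/ (((a \/ b) -> ~b) /\ ~b): neither disjunct is forced at s0.
s0 ||-/- ~~a since s0 is accessible from s0 and s0 ||- ~a.
s0 ||- ~a: no world accessible from s0 forces a.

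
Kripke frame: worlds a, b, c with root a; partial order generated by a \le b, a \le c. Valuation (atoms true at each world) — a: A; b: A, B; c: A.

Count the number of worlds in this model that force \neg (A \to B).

1

a: does not force it — a \nVdash \neg (A \to B) since b is accessible from a and b \Vdash A \to B.
b: does not force it.
c: forces it.
Worlds forcing the formula: {c}.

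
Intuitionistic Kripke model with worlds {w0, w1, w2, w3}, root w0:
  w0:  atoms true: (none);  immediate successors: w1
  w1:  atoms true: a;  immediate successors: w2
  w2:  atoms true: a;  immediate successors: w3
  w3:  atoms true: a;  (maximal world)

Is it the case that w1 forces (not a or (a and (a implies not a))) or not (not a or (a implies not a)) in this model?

Yes

w1 forces (not a or (a and (a implies not a))) or not (not a or (a implies not a)) via the disjunct not (not a or (a implies not a)).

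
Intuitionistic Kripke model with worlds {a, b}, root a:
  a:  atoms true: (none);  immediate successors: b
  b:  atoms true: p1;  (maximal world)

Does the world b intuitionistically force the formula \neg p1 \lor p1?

Yes

b \Vdash \neg p1 \lor p1 via the disjunct p1.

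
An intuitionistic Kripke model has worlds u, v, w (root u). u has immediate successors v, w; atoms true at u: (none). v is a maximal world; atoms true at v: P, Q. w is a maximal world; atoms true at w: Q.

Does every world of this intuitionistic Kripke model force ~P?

Not every world: u ||-/- ~P.
u ||-/- ~P since v is accessible from u and v ||- P.

No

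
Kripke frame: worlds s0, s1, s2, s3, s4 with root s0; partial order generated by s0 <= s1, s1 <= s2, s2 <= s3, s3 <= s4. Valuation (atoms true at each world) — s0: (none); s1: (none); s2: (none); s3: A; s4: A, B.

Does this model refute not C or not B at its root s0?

No

s0 forces not C or not B via the disjunct not C.
So the root s0 forces not C or not B; the model is not a countermodel.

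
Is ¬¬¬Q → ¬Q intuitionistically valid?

This is triple-negation reduction, which is intuitionistically derivable.
Assume ¬¬¬Q and suppose Q. Then ¬¬Q (double-negation introduction), contradicting ¬¬¬Q. So ¬Q.

Yes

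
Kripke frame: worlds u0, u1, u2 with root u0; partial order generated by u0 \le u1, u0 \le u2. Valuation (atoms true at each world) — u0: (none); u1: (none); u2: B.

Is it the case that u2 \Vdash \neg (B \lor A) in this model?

No

u2 \nVdash \neg (B \lor A) since u2 is accessible from u2 and u2 \Vdash B \lor A.
u2 \Vdash B \lor A via the disjunct B.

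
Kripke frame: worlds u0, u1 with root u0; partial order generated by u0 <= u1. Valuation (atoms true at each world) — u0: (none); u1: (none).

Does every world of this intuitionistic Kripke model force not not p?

Not every world: u0 does not force not not p.
u0 does not force not not p since u0 is accessible from u0 and u0 forces not p.
u0 forces not p: no world accessible from u0 forces p.

No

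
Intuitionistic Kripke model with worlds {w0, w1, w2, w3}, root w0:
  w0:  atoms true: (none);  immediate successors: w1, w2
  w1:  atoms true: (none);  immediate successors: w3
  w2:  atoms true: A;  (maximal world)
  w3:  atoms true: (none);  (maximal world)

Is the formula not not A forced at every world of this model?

Not every world: w0 does not force not not A.
w0 does not force not not A since w1 is accessible from w0 and w1 forces not A.
w1 forces not A: no world accessible from w1 forces A.

No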